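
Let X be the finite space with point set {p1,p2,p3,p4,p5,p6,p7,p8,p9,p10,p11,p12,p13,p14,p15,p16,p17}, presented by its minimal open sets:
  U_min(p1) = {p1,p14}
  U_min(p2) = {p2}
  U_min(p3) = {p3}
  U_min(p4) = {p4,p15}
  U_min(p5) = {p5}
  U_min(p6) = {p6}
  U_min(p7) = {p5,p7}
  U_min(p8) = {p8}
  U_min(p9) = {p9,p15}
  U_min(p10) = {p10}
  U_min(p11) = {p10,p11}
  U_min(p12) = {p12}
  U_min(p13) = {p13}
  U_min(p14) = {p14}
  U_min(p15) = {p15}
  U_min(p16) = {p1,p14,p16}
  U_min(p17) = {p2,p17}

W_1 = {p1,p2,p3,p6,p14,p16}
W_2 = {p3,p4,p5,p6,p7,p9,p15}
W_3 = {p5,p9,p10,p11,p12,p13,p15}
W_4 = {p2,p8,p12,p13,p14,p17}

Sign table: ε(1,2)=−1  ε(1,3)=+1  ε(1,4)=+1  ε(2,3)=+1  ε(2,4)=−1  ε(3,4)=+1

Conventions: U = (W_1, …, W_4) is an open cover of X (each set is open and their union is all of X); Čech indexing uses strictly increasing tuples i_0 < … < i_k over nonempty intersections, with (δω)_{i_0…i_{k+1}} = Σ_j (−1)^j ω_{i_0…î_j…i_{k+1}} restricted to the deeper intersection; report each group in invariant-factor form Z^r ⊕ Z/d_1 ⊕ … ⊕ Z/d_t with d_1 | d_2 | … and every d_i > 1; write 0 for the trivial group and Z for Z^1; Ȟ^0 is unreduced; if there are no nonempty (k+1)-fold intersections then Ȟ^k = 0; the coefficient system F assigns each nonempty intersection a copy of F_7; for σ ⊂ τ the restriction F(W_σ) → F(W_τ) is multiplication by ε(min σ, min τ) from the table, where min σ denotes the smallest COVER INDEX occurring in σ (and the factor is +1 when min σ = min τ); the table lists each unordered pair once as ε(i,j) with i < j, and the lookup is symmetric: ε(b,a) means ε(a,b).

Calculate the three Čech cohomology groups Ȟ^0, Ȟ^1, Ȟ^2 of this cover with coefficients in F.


intersection data:
  W12={p3,p6} W14={p2,p14} W23={p5,p9,p15} W34={p12,p13}
C dims 4,4; δ0: rk_F7 4
Ȟ^0 = (4 − 4) − 0 = 0, so Ȟ^0 ≅ 0
Ȟ^1 = (4 − 0) − 4 = 0, so Ȟ^1 ≅ 0
Ȟ^2 = (0 − 0) − 0 = 0, so Ȟ^2 ≅ 0

Ȟ^0 ≅ 0; Ȟ^1 ≅ 0; Ȟ^2 ≅ 0


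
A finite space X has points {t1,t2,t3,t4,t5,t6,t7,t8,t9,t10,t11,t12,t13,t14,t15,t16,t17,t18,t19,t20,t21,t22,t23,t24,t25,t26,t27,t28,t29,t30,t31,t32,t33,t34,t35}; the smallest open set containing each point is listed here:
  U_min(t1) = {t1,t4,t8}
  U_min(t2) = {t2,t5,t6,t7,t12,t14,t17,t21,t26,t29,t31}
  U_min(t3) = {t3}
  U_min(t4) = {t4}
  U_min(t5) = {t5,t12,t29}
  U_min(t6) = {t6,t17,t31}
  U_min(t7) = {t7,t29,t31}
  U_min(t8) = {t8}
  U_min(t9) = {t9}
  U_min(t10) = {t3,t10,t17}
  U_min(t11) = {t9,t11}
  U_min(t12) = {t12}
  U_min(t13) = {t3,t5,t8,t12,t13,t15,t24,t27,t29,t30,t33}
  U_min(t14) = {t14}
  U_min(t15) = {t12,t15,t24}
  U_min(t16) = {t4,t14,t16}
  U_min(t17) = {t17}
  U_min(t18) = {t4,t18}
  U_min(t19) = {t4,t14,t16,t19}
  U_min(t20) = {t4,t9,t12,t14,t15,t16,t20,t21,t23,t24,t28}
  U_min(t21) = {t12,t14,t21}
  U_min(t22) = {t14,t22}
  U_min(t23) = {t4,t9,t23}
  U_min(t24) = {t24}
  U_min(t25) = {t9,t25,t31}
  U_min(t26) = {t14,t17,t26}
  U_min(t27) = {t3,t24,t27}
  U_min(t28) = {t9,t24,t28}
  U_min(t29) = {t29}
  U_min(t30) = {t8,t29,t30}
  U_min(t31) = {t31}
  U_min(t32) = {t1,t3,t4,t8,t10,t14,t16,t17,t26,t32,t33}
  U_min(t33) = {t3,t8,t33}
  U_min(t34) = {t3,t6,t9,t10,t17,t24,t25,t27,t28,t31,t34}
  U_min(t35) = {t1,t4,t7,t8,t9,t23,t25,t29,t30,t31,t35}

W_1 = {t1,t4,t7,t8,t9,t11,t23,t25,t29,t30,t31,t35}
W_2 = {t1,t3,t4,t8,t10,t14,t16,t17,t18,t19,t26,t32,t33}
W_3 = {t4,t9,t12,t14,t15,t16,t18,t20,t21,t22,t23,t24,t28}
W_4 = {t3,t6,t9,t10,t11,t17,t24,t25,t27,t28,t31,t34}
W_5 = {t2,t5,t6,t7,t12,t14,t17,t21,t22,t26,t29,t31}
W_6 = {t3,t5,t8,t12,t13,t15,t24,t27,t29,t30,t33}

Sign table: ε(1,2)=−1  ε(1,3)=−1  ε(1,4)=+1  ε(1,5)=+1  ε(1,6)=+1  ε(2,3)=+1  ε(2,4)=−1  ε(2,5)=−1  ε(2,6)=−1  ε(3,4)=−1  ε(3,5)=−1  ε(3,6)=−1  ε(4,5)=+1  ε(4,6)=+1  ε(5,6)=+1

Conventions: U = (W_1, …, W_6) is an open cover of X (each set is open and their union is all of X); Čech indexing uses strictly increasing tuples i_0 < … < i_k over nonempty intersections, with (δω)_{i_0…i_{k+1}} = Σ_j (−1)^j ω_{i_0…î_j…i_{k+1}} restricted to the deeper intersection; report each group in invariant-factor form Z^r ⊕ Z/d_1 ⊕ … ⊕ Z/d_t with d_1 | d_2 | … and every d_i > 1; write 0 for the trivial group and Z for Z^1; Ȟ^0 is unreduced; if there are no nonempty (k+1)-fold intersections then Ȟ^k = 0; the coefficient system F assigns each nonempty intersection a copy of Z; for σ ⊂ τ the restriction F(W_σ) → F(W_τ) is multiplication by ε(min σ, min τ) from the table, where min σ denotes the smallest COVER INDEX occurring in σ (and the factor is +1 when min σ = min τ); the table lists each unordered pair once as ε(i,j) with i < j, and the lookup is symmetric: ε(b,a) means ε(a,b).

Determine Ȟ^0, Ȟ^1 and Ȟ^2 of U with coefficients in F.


nerve simplices:
  W12={t1,t4,t8} W13={t4,t9,t23} W14={t9,t11,t25,t31} W15={t7,t29,t31} W16={t8,t29,t30} W23={t4,t14,t16,t18} W24={t3,t10,t17} W25={t14,t17,t26} W26={t3,t8,t33} W34={t9,t24,t28} W35={t12,t14,t21,t22} W36={t12,t15,t24} W45={t6,t17,t31} W46={t3,t24,t27} W56={t5,t12,t29}
  W123={t4} W126={t8} W134={t9} W145={t31} W156={t29} W235={t14} W245={t17} W246={t3} W346={t24} W356={t12}
C dims 6,15,10; δ0: rk 5, SNF 1^5; δ1: rk 10, SNF 1^9·2
degree 0: 6−5−0 = 1 → Ȟ^0 ≅ Z
degree 1: 15−10−5 = 0 → Ȟ^1 ≅ 0
degree 2: 10−0−10 = 0 plus torsion [2] → Ȟ^2 ≅ Z/2

Ȟ^0 ≅ Z; Ȟ^1 ≅ 0; Ȟ^2 ≅ Z/2


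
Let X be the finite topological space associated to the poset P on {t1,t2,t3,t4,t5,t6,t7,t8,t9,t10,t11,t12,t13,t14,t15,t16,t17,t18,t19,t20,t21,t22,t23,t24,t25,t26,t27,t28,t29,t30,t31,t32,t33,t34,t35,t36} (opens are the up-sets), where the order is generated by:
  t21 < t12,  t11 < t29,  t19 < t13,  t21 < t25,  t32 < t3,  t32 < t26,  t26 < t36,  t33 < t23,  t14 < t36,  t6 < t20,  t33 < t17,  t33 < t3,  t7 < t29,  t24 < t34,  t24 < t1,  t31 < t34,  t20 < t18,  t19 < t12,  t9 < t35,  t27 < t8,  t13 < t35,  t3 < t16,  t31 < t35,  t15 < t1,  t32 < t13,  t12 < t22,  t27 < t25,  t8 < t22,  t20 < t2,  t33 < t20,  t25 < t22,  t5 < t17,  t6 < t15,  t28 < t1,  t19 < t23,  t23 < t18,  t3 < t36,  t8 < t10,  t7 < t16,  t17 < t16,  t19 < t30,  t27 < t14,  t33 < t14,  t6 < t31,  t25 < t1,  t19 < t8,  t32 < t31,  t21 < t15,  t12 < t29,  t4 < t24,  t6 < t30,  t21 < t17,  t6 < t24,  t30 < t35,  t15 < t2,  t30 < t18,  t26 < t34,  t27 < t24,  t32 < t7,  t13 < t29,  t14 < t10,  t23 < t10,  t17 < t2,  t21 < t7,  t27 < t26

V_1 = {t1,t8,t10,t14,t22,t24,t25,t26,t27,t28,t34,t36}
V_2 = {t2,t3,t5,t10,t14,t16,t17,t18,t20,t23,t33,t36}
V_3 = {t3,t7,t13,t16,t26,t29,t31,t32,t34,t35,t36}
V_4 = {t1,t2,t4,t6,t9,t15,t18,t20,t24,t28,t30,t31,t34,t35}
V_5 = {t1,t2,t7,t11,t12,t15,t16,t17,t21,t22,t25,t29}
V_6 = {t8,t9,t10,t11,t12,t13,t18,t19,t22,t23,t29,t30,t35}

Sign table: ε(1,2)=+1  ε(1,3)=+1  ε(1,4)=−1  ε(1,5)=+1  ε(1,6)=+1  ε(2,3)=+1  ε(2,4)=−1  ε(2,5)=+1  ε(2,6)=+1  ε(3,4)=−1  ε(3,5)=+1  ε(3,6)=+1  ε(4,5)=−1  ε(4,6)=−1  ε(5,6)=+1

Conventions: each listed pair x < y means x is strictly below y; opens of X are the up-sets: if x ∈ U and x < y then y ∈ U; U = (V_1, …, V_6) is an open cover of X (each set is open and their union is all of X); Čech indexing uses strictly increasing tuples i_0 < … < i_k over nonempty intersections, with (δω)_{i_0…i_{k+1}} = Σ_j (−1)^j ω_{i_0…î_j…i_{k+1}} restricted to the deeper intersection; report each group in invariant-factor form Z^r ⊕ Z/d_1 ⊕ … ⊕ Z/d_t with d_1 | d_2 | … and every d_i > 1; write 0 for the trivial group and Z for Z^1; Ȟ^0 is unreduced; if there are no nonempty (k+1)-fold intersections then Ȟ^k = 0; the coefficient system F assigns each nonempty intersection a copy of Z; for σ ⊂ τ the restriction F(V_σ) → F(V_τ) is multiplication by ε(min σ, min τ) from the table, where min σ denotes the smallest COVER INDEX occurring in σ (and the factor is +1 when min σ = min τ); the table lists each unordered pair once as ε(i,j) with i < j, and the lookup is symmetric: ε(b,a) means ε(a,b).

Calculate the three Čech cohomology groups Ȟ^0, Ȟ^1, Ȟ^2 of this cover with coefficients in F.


Ȟ^0(U;F) ≅ Z; Ȟ^1(U;F) ≅ 0; Ȟ^2(U;F) ≅ Z/2

nonempty intersections:
  V12={t10,t14,t36} V13={t26,t34,t36} V14={t1,t24,t28,t34} V15={t1,t22,t25} V16={t8,t10,t22} V23={t3,t16,t36} V24={t2,t18,t20} V25={t2,t16,t17} V26={t10,t18,t23} V34={t31,t34,t35} V35={t7,t16,t29} V36={t13,t29,t35} V45={t1,t2,t15} V46={t9,t18,t30,t35} V56={t11,t12,t22,t29}
  V123={t36} V126={t10} V134={t34} V145={t1} V156={t22} V235={t16} V245={t2} V246={t18} V346={t35} V356={t29}
C dims 6,15,10; δ0: rk 5, SNF 1^5; δ1: rk 10, SNF 1^9·2
Ȟ^0: (6−5)−0=1 ⇒ Z
Ȟ^1: (15−10)−5=0 ⇒ 0
Ȟ^2: (10−0)−10=0 plus torsion [2] ⇒ Z/2


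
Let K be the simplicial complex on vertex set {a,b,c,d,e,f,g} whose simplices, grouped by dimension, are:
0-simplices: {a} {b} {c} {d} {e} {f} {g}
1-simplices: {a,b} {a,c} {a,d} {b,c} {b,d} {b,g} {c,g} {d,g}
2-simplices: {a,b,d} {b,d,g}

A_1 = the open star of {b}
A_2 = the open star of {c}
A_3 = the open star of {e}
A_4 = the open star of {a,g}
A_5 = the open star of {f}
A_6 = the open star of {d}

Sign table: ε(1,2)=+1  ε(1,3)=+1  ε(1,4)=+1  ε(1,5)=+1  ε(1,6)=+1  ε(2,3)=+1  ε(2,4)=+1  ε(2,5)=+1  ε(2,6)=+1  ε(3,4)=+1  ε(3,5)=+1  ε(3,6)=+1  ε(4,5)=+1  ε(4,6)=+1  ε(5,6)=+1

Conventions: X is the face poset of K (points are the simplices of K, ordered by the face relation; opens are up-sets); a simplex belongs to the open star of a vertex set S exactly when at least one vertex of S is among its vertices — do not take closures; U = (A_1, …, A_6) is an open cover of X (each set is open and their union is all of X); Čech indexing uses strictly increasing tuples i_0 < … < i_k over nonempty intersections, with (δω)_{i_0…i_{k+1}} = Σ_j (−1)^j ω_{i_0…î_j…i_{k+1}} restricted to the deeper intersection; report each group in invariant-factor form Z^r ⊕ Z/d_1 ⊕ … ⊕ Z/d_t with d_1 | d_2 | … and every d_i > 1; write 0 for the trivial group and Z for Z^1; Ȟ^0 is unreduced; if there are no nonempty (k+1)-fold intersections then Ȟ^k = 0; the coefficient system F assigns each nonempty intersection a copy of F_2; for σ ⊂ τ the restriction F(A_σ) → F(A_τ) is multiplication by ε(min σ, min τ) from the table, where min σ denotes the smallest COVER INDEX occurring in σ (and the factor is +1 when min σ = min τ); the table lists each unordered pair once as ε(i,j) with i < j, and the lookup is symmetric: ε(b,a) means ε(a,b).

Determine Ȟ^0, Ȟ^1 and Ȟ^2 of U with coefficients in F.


nerve of the cover:
  A1={{b},{a,b},{b,c},{b,d},{b,g},{a,b,d},{b,d,g}} A2={{c},{a,c},{b,c},{c,g}} A3={{e}} A4={{a},{g},{a,b},{a,c},{a,d},{b,g},{c,g},{d,g},{a,b,d},{b,d,g}} A5={{f}} A6={{d},{a,d},{b,d},{d,g},{a,b,d},{b,d,g}}
  A12={{b,c}} A14={{a,b},{b,g},{a,b,d},{b,d,g}} A16={{b,d},{a,b,d},{b,d,g}} A24={{a,c},{c,g}} A46={{a,d},{d,g},{a,b,d},{b,d,g}}
  A146={{a,b,d},{b,d,g}}
C dims 6,5,1; δ0: rk_F2 3; δ1: rk_F2 1
Ȟ^0 = (6 − 3) − 0 = 3, so Ȟ^0 ≅ Z/2 ⊕ Z/2 ⊕ Z/2
Ȟ^1 = (5 − 1) − 3 = 1, so Ȟ^1 ≅ Z/2
Ȟ^2 = (1 − 0) − 1 = 0, so Ȟ^2 ≅ 0

Ȟ^0 = Z/2 ⊕ Z/2 ⊕ Z/2, Ȟ^1 = Z/2 and Ȟ^2 = 0


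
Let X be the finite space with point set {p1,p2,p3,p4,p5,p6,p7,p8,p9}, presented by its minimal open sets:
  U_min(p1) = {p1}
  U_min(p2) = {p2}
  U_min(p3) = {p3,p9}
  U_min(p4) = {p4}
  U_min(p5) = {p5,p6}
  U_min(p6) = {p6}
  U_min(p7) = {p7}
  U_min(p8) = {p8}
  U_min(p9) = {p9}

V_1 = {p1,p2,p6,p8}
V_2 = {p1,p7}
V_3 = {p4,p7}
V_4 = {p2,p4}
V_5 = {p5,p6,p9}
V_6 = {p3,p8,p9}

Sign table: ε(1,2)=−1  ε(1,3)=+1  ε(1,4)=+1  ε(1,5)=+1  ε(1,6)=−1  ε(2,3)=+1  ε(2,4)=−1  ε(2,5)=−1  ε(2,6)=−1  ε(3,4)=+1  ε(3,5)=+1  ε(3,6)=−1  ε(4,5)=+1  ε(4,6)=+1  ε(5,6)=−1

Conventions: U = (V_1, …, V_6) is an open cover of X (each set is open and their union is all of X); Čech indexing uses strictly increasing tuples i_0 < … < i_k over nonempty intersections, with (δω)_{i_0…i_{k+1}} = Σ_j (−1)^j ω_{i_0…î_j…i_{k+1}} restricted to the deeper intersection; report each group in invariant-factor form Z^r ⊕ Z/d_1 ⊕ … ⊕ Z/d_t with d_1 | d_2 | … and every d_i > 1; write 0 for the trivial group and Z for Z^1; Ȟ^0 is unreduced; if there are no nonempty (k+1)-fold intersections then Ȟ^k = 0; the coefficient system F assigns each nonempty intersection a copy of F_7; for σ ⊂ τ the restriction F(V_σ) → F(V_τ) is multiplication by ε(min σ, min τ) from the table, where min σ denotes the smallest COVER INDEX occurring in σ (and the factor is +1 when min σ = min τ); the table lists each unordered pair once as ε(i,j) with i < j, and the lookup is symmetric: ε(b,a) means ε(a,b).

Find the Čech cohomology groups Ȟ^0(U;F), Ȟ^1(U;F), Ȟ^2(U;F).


cover nerve:
  V12={p1} V14={p2} V15={p6} V16={p8} V23={p7} V34={p4} V56={p9}
C dims 6,7; δ0: rk_F7 6
Ȟ^0: (6−6)−0=0 ⇒ 0
Ȟ^1: (7−0)−6=1 ⇒ Z/7
Ȟ^2: (0−0)−0=0 ⇒ 0

Ȟ^0 ≅ 0; Ȟ^1 ≅ Z/7; Ȟ^2 ≅ 0


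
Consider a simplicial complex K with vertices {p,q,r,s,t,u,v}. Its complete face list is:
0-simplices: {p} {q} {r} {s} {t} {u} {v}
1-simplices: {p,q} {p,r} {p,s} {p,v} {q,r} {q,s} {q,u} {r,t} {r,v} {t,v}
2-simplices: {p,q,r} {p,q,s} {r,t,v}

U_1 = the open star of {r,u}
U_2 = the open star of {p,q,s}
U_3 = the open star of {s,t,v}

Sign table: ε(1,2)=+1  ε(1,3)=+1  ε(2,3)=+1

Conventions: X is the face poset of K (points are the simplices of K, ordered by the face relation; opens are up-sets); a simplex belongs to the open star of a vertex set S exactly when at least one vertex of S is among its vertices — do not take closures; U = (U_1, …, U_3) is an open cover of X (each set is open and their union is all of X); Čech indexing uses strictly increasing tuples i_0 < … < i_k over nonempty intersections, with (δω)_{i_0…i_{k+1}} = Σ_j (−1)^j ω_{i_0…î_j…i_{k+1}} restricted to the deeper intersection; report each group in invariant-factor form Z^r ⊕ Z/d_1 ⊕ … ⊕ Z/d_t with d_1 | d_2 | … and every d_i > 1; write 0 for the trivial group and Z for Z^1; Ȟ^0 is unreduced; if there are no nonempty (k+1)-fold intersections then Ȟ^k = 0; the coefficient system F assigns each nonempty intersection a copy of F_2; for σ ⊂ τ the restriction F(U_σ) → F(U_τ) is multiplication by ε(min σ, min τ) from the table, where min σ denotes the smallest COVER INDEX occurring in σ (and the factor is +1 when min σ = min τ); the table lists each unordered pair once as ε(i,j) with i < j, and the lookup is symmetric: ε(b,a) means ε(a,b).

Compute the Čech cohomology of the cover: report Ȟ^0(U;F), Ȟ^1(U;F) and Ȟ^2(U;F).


Ȟ^0 = Z/2, Ȟ^1 = Z/2 and Ȟ^2 = 0

nerve of the cover:
  U1={{r},{u},{p,r},{q,r},{q,u},{r,t},{r,v},{p,q,r},{r,t,v}} U2={{p},{q},{s},{p,q},{p,r},{p,s},{p,v},{q,r},{q,s},{q,u},{p,q,r},{p,q,s}} U3={{s},{t},{v},{p,s},{p,v},{q,s},{r,t},{r,v},{t,v},{p,q,s},{r,t,v}}
  U12={{p,r},{q,r},{q,u},{p,q,r}} U13={{r,t},{r,v},{r,t,v}} U23={{s},{p,s},{p,v},{q,s},{p,q,s}}
C dims 3,3; δ0: rk_F2 2
Ȟ^0 = (3 − 2) − 0 = 1, so Ȟ^0 ≅ Z/2
Ȟ^1 = (3 − 0) − 2 = 1, so Ȟ^1 ≅ Z/2
Ȟ^2 = (0 − 0) − 0 = 0, so Ȟ^2 ≅ 0


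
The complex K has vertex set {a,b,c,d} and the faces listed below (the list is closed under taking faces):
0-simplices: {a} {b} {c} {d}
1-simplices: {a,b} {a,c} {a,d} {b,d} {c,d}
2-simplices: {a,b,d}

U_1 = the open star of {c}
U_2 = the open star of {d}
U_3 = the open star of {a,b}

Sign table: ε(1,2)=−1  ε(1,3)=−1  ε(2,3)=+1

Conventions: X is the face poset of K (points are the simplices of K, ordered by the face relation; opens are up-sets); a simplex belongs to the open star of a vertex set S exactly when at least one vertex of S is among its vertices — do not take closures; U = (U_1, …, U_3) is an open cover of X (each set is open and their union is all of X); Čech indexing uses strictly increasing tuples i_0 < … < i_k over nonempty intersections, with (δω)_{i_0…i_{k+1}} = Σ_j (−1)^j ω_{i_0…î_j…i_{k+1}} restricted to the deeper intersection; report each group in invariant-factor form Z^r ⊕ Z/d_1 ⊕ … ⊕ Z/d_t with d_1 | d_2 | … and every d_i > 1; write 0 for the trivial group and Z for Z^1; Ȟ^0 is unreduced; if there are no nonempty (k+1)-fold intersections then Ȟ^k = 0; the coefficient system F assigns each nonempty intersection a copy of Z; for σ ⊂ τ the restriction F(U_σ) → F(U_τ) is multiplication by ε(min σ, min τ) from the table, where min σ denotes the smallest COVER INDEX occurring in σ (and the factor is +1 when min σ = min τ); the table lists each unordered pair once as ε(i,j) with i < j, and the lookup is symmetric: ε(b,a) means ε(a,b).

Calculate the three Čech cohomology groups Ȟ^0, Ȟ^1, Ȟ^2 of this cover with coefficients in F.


Ȟ^0 ≅ Z; Ȟ^1 ≅ Z; Ȟ^2 ≅ 0

intersection data:
  U1={{c},{a,c},{c,d}} U2={{d},{a,d},{b,d},{c,d},{a,b,d}} U3={{a},{b},{a,b},{a,c},{a,d},{b,d},{a,b,d}}
  U12={{c,d}} U13={{a,c}} U23={{a,d},{b,d},{a,b,d}}
C dims 3,3; δ0: rk 2, SNF 1^2
Ȟ^0 = (3 − 2) − 0 = 1, so Ȟ^0 ≅ Z
Ȟ^1 = (3 − 0) − 2 = 1, so Ȟ^1 ≅ Z
Ȟ^2 = (0 − 0) − 0 = 0, so Ȟ^2 ≅ 0


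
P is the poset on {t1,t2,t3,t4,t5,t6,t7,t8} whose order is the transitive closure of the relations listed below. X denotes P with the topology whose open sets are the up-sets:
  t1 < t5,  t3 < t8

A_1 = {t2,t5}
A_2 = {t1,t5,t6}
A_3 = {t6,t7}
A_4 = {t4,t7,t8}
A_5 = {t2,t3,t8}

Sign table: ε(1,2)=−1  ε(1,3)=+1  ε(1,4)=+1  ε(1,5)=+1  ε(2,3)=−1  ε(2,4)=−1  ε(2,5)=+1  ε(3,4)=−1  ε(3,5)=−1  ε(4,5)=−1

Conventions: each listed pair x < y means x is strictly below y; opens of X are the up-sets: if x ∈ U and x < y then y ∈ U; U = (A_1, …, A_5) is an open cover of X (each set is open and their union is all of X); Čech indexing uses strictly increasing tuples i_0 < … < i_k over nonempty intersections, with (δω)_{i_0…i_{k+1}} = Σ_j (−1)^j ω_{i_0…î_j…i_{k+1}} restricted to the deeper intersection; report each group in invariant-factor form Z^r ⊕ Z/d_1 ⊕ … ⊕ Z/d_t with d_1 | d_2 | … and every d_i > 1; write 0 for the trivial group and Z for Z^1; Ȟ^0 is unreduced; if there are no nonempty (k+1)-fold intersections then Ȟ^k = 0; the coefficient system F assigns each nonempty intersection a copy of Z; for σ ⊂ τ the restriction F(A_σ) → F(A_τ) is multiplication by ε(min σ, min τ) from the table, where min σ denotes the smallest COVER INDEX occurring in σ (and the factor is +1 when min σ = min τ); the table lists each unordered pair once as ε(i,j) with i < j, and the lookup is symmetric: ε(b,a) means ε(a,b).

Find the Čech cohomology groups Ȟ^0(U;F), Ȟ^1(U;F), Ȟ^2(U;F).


nerve simplices:
  A12={t5} A15={t2} A23={t6} A34={t7} A45={t8}
C dims 5,5; δ0: rk 4, SNF 1^4
degree 0: 5−4−0 = 1 → Ȟ^0 ≅ Z
degree 1: 5−0−4 = 1 → Ȟ^1 ≅ Z
degree 2: 0−0−0 = 0 → Ȟ^2 ≅ 0

Ȟ^0 = Z; Ȟ^1 = Z; Ȟ^2 = 0


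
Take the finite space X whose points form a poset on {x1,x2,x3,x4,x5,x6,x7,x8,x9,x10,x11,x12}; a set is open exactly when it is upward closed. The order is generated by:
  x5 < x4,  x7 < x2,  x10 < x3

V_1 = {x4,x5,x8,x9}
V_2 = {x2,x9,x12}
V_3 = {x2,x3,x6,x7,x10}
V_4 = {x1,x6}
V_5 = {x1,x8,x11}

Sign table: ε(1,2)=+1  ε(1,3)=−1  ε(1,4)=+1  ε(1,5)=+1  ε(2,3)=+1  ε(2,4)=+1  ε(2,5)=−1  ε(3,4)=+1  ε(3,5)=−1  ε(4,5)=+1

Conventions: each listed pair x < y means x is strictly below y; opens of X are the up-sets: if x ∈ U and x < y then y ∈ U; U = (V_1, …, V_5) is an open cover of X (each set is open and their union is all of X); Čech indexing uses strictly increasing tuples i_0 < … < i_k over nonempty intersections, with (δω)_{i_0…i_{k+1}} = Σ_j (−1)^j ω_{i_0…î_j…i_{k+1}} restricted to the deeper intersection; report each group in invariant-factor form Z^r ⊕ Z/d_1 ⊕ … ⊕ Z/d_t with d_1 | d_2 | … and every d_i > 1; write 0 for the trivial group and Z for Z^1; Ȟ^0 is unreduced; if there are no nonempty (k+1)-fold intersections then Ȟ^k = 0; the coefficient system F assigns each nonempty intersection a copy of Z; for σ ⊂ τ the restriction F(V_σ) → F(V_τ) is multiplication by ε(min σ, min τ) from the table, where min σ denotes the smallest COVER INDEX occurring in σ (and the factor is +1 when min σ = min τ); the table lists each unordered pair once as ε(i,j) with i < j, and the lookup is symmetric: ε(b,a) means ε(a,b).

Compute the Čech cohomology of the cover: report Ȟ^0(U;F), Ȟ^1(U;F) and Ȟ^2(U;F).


intersection data:
  V12={x9} V15={x8} V23={x2} V34={x6} V45={x1}
C dims 5,5; δ0: rk 4, SNF 1^4
Ȟ^0 = (5 − 4) − 0 = 1, so Ȟ^0 ≅ Z
Ȟ^1 = (5 − 0) − 4 = 1, so Ȟ^1 ≅ Z
Ȟ^2 = (0 − 0) − 0 = 0, so Ȟ^2 ≅ 0

Ȟ^0 = Z, Ȟ^1 = Z, Ȟ^2 = 0


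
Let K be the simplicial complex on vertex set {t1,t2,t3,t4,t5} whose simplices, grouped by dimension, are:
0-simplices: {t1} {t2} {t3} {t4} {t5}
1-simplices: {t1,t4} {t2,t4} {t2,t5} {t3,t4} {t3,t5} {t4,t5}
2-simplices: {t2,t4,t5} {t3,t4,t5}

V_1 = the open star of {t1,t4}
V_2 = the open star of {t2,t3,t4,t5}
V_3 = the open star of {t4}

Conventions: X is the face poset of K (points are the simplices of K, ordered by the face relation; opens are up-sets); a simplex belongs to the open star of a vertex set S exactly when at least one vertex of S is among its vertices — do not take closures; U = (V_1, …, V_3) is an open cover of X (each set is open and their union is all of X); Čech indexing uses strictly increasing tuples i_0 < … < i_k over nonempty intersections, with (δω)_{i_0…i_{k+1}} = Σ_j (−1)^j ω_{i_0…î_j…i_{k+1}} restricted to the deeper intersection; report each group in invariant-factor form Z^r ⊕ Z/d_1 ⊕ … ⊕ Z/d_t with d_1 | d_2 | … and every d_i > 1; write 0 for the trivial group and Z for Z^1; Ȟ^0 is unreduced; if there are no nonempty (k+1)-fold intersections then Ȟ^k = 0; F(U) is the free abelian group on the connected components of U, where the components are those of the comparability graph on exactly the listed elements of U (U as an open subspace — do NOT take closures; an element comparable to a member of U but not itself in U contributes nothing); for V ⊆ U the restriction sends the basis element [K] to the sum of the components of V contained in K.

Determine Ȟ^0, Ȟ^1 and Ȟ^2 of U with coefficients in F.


Ȟ^0 ≅ Z,  Ȟ^1 ≅ 0,  Ȟ^2 ≅ 0

cover nerve:
  V1={{t1},{t4},{t1,t4},{t2,t4},{t3,t4},{t4,t5},{t2,t4,t5},{t3,t4,t5}} V2={{t2},{t3},{t4},{t5},{t1,t4},{t2,t4},{t2,t5},{t3,t4},{t3,t5},{t4,t5},{t2,t4,t5},{t3,t4,t5}} V3={{t4},{t1,t4},{t2,t4},{t3,t4},{t4,t5},{t2,t4,t5},{t3,t4,t5}}
  V12={{t4},{t1,t4},{t2,t4},{t3,t4},{t4,t5},{t2,t4,t5},{t3,t4,t5}} V13={{t4},{t1,t4},{t2,t4},{t3,t4},{t4,t5},{t2,t4,t5},{t3,t4,t5}} V23={{t4},{t1,t4},{t2,t4},{t3,t4},{t4,t5},{t2,t4,t5},{t3,t4,t5}}
  V123={{t4},{t1,t4},{t2,t4},{t3,t4},{t4,t5},{t2,t4,t5},{t3,t4,t5}}
components per intersection:
  V1: {{t1},{t4},{t1,t4},{t2,t4},{t3,t4},{t4,t5},{t2,t4,t5},{t3,t4,t5}}
  V2: {{t2},{t3},{t4},{t5},{t1,t4},{t2,t4},{t2,t5},{t3,t4},{t3,t5},{t4,t5},{t2,t4,t5},{t3,t4,t5}}
  V3: {{t4},{t1,t4},{t2,t4},{t3,t4},{t4,t5},{t2,t4,t5},{t3,t4,t5}}
  V12: {{t4},{t1,t4},{t2,t4},{t3,t4},{t4,t5},{t2,t4,t5},{t3,t4,t5}}
  V13: {{t4},{t1,t4},{t2,t4},{t3,t4},{t4,t5},{t2,t4,t5},{t3,t4,t5}}
  V23: {{t4},{t1,t4},{t2,t4},{t3,t4},{t4,t5},{t2,t4,t5},{t3,t4,t5}}
  V123: {{t4},{t1,t4},{t2,t4},{t3,t4},{t4,t5},{t2,t4,t5},{t3,t4,t5}}
C dims 3,3,1; δ0: rk 2, SNF 1^2; δ1: rk 1, SNF 1^1
Ȟ^0: (3−2)−0=1 ⇒ Z
Ȟ^1: (3−1)−2=0 ⇒ 0
Ȟ^2: (1−0)−1=0 ⇒ 0


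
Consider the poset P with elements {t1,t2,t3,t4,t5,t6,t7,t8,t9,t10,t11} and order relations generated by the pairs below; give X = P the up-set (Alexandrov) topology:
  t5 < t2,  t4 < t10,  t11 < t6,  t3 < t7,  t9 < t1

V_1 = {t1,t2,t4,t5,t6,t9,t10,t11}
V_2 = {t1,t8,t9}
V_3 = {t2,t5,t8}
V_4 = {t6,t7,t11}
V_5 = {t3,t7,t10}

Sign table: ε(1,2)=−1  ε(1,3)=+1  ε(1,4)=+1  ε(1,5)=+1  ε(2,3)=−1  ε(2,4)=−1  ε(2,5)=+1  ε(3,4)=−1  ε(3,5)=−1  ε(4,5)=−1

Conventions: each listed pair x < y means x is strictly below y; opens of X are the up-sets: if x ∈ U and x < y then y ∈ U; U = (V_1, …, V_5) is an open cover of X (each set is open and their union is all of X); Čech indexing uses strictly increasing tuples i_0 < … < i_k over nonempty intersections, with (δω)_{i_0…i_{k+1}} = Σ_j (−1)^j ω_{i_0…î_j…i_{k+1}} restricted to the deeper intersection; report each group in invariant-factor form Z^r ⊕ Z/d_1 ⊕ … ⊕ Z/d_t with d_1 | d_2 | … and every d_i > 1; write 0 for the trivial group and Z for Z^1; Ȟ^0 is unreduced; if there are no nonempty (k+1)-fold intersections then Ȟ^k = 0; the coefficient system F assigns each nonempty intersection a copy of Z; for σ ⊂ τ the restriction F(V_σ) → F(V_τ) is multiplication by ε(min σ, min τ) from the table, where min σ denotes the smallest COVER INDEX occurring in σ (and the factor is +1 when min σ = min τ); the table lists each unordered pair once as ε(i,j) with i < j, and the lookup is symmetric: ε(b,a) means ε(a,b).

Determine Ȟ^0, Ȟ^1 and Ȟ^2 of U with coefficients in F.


nerve of the cover:
  V12={t1,t9} V13={t2,t5} V14={t6,t11} V15={t10} V23={t8} V45={t7}
C dims 5,6; δ0: rk 5, SNF 1^4·2
Ȟ^0 = (5 − 5) − 0 = 0, so Ȟ^0 ≅ 0
Ȟ^1 = (6 − 0) − 5 = 1 plus torsion [2], so Ȟ^1 ≅ Z ⊕ Z/2
Ȟ^2 = (0 − 0) − 0 = 0, so Ȟ^2 ≅ 0

Ȟ^0(U;F) ≅ 0,  Ȟ^1(U;F) ≅ Z ⊕ Z/2,  Ȟ^2(U;F) ≅ 0


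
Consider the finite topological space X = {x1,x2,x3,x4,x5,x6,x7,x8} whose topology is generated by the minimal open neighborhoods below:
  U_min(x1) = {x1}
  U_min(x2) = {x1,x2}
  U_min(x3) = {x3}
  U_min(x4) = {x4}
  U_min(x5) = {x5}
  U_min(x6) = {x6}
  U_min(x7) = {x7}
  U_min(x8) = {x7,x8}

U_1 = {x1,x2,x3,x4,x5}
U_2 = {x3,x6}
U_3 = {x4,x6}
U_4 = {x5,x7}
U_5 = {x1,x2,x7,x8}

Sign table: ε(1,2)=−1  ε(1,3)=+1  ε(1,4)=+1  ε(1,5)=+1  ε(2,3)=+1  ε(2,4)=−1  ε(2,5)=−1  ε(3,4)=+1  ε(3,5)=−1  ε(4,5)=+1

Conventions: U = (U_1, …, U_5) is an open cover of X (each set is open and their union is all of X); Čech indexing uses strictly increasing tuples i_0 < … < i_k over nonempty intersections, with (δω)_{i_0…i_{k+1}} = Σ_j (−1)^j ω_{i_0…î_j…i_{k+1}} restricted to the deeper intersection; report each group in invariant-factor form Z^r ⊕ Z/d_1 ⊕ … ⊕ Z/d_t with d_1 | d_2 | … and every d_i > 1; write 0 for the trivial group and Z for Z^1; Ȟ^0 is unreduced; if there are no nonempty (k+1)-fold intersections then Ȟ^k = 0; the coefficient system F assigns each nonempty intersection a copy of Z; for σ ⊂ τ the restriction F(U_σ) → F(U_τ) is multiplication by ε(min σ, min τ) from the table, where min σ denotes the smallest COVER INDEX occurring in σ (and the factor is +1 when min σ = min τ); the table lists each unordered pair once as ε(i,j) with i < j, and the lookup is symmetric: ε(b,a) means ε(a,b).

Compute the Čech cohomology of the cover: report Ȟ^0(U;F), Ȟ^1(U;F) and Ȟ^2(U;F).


Ȟ^0 ≅ 0,  Ȟ^1 ≅ Z ⊕ Z/2,  Ȟ^2 ≅ 0

nerve simplices:
  U12={x3} U13={x4} U14={x5} U15={x1,x2} U23={x6} U45={x7}
C dims 5,6; δ0: rk 5, SNF 1^4·2
degree 0: 5−5−0 = 0 → Ȟ^0 ≅ 0
degree 1: 6−0−5 = 1 plus torsion [2] → Ȟ^1 ≅ Z ⊕ Z/2
degree 2: 0−0−0 = 0 → Ȟ^2 ≅ 0


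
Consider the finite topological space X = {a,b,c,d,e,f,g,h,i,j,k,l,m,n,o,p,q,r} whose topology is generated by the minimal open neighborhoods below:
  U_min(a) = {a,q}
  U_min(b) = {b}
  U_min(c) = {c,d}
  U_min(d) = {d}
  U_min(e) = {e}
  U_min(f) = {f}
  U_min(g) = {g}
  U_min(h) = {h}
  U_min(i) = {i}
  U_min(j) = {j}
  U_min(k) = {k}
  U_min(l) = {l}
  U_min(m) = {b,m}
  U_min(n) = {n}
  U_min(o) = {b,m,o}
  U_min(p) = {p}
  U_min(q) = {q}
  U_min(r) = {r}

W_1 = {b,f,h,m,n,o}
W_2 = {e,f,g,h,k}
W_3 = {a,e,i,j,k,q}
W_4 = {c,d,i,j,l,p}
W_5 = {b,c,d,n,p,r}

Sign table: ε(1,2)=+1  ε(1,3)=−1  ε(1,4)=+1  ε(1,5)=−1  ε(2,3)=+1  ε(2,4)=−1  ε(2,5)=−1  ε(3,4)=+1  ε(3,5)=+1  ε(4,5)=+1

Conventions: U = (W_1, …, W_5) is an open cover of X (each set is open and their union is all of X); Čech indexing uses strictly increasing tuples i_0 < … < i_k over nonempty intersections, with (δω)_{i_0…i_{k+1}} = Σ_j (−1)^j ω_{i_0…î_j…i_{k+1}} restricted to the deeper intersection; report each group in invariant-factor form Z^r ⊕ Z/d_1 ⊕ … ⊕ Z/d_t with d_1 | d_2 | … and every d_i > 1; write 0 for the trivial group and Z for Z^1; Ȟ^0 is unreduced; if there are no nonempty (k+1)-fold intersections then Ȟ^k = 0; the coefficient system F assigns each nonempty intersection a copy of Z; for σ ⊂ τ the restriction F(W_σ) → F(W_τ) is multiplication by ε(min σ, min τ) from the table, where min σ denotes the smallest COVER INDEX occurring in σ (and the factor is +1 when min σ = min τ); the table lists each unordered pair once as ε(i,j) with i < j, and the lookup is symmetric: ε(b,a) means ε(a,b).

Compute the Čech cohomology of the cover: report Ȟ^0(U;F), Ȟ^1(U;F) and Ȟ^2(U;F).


nerve simplices:
  W12={f,h} W15={b,n} W23={e,k} W34={i,j} W45={c,d,p}
C dims 5,5; δ0: rk 5, SNF 1^4·2
degree 0: 5−5−0 = 0 → Ȟ^0 ≅ 0
degree 1: 5−0−5 = 0 plus torsion [2] → Ȟ^1 ≅ Z/2
degree 2: 0−0−0 = 0 → Ȟ^2 ≅ 0

Ȟ^0(U;F) ≅ 0,  Ȟ^1(U;F) ≅ Z/2,  Ȟ^2(U;F) ≅ 0


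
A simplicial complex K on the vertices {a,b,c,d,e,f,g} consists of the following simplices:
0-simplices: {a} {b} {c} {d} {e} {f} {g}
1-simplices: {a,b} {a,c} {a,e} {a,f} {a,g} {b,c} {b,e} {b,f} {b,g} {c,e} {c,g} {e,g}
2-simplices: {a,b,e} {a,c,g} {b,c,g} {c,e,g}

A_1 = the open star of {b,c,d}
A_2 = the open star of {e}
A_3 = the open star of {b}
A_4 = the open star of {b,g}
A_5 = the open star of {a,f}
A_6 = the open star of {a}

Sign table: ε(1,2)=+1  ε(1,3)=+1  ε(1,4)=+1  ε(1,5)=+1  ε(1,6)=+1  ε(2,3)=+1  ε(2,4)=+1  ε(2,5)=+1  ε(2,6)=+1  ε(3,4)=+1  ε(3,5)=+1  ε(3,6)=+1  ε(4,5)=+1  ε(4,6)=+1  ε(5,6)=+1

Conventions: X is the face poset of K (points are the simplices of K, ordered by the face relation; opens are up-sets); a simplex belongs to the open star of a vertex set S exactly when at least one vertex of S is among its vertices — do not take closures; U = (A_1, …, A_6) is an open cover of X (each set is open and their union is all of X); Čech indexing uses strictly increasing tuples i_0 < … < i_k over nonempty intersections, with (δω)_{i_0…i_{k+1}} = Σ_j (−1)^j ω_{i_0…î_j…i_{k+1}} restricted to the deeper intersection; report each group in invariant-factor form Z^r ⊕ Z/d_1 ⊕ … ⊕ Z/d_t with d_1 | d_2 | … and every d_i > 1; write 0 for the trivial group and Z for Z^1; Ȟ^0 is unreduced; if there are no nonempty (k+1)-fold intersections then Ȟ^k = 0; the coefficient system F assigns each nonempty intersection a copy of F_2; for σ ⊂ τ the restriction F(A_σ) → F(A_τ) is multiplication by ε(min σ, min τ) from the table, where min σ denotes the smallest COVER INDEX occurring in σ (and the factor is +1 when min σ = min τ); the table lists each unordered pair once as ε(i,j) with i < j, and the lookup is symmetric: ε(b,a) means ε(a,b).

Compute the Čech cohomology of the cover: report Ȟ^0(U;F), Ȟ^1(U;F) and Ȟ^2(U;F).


Ȟ^0(U;F) ≅ Z/2, Ȟ^1(U;F) ≅ 0 and Ȟ^2(U;F) ≅ 0

intersection data:
  A1={{b},{c},{d},{a,b},{a,c},{b,c},{b,e},{b,f},{b,g},{c,e},{c,g},{a,b,e},{a,c,g},{b,c,g},{c,e,g}} A2={{e},{a,e},{b,e},{c,e},{e,g},{a,b,e},{c,e,g}} A3={{b},{a,b},{b,c},{b,e},{b,f},{b,g},{a,b,e},{b,c,g}} A4={{b},{g},{a,b},{a,g},{b,c},{b,e},{b,f},{b,g},{c,g},{e,g},{a,b,e},{a,c,g},{b,c,g},{c,e,g}} A5={{a},{f},{a,b},{a,c},{a,e},{a,f},{a,g},{b,f},{a,b,e},{a,c,g}} A6={{a},{a,b},{a,c},{a,e},{a,f},{a,g},{a,b,e},{a,c,g}}
  A12={{b,e},{c,e},{a,b,e},{c,e,g}} A13={{b},{a,b},{b,c},{b,e},{b,f},{b,g},{a,b,e},{b,c,g}} A14={{b},{a,b},{b,c},{b,e},{b,f},{b,g},{c,g},{a,b,e},{a,c,g},{b,c,g},{c,e,g}} A15={{a,b},{a,c},{b,f},{a,b,e},{a,c,g}} A16={{a,b},{a,c},{a,b,e},{a,c,g}} A23={{b,e},{a,b,e}} A24={{b,e},{e,g},{a,b,e},{c,e,g}} A25={{a,e},{a,b,e}} A26={{a,e},{a,b,e}} A34={{b},{a,b},{b,c},{b,e},{b,f},{b,g},{a,b,e},{b,c,g}} A35={{a,b},{b,f},{a,b,e}} A36={{a,b},{a,b,e}} A45={{a,b},{a,g},{b,f},{a,b,e},{a,c,g}} A46={{a,b},{a,g},{a,b,e},{a,c,g}} A56={{a},{a,b},{a,c},{a,e},{a,f},{a,g},{a,b,e},{a,c,g}}
  A123={{b,e},{a,b,e}} A124={{b,e},{a,b,e},{c,e,g}} A125={{a,b,e}} A126={{a,b,e}} A134={{b},{a,b},{b,c},{b,e},{b,f},{b,g},{a,b,e},{b,c,g}} A135={{a,b},{b,f},{a,b,e}} A136={{a,b},{a,b,e}} A145={{a,b},{b,f},{a,b,e},{a,c,g}} A146={{a,b},{a,b,e},{a,c,g}} A156={{a,b},{a,c},{a,b,e},{a,c,g}} A234={{b,e},{a,b,e}} A235={{a,b,e}} A236={{a,b,e}} A245={{a,b,e}} A246={{a,b,e}} A256={{a,e},{a,b,e}} A345={{a,b},{b,f},{a,b,e}} A346={{a,b},{a,b,e}} A356={{a,b},{a,b,e}} A456={{a,b},{a,g},{a,b,e},{a,c,g}}
  A1234={{b,e},{a,b,e}} A1235={{a,b,e}} A1236={{a,b,e}} A1245={{a,b,e}} A1246={{a,b,e}} A1256={{a,b,e}} A1345={{a,b},{b,f},{a,b,e}} A1346={{a,b},{a,b,e}} A1356={{a,b},{a,b,e}} A1456={{a,b},{a,b,e},{a,c,g}} A2345={{a,b,e}} A2346={{a,b,e}} A2356={{a,b,e}} A2456={{a,b,e}} A3456={{a,b},{a,b,e}}
  A12345={{a,b,e}} A12346={{a,b,e}} A12356={{a,b,e}} A12456={{a,b,e}} A13456={{a,b},{a,b,e}} A23456={{a,b,e}}
  A123456={{a,b,e}}
C dims 6,15,20,15; δ0: rk_F2 5; δ1: rk_F2 10; δ2: rk_F2 10
Ȟ^0 = (6 − 5) − 0 = 1, so Ȟ^0 ≅ Z/2
Ȟ^1 = (15 − 10) − 5 = 0, so Ȟ^1 ≅ 0
Ȟ^2 = (20 − 10) − 10 = 0, so Ȟ^2 ≅ 0


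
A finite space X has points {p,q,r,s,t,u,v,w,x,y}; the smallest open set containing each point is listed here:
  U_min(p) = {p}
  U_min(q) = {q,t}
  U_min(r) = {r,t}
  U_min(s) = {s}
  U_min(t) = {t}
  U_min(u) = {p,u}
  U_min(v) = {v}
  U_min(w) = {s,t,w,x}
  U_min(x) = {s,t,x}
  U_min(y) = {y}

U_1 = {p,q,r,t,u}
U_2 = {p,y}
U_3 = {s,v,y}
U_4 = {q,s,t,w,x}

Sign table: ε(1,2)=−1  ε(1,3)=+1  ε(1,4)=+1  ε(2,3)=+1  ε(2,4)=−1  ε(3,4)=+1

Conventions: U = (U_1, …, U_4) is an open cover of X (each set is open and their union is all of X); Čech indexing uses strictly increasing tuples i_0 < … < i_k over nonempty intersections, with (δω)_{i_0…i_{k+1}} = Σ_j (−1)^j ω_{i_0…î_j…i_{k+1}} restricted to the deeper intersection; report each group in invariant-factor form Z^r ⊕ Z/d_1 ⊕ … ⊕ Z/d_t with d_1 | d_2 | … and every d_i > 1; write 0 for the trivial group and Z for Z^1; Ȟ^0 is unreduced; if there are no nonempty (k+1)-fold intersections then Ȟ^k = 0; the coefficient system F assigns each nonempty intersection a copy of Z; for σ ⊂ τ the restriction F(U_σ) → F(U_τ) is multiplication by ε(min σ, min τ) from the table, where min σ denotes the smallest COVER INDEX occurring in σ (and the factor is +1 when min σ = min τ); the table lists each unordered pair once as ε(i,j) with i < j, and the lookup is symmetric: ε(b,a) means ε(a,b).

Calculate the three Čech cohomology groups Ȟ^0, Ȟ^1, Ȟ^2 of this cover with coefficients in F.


cover nerve:
  U12={p} U14={q,t} U23={y} U34={s}
C dims 4,4; δ0: rk 4, SNF 1^3·2
Ȟ^0: (4−4)−0=0 ⇒ 0
Ȟ^1: (4−0)−4=0 plus torsion [2] ⇒ Z/2
Ȟ^2: (0−0)−0=0 ⇒ 0

Ȟ^0(U;F) ≅ 0; Ȟ^1(U;F) ≅ Z/2; Ȟ^2(U;F) ≅ 0


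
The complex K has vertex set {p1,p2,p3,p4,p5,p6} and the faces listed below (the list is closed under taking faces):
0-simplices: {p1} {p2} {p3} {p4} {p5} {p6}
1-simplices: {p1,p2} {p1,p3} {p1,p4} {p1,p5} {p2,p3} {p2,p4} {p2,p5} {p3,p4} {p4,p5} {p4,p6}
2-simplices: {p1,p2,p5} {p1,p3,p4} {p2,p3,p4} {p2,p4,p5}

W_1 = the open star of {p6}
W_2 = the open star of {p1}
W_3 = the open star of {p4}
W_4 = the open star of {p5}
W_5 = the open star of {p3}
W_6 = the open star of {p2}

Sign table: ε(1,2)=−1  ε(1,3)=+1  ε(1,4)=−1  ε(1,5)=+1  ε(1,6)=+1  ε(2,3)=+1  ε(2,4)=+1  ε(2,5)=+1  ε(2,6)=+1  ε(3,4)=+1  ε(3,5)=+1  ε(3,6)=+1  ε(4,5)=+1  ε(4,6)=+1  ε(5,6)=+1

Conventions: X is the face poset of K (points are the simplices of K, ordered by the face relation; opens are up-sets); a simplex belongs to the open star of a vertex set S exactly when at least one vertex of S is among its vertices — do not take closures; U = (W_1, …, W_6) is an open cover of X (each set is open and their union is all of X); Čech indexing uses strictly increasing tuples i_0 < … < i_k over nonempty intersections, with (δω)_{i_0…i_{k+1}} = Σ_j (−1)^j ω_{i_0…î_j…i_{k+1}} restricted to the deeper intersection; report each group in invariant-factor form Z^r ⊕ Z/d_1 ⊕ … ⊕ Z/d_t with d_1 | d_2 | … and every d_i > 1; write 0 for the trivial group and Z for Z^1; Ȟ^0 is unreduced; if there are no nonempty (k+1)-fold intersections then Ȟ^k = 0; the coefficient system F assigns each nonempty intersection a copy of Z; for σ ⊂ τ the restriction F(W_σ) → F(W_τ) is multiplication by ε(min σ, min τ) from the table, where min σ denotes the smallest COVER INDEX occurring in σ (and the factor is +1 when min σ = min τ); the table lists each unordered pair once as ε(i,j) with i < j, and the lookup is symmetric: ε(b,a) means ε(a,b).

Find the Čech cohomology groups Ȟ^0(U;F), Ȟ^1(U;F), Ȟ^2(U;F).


nonempty intersections:
  W1={{p6},{p4,p6}} W2={{p1},{p1,p2},{p1,p3},{p1,p4},{p1,p5},{p1,p2,p5},{p1,p3,p4}} W3={{p4},{p1,p4},{p2,p4},{p3,p4},{p4,p5},{p4,p6},{p1,p3,p4},{p2,p3,p4},{p2,p4,p5}} W4={{p5},{p1,p5},{p2,p5},{p4,p5},{p1,p2,p5},{p2,p4,p5}} W5={{p3},{p1,p3},{p2,p3},{p3,p4},{p1,p3,p4},{p2,p3,p4}} W6={{p2},{p1,p2},{p2,p3},{p2,p4},{p2,p5},{p1,p2,p5},{p2,p3,p4},{p2,p4,p5}}
  W13={{p4,p6}} W23={{p1,p4},{p1,p3,p4}} W24={{p1,p5},{p1,p2,p5}} W25={{p1,p3},{p1,p3,p4}} W26={{p1,p2},{p1,p2,p5}} W34={{p4,p5},{p2,p4,p5}} W35={{p3,p4},{p1,p3,p4},{p2,p3,p4}} W36={{p2,p4},{p2,p3,p4},{p2,p4,p5}} W46={{p2,p5},{p1,p2,p5},{p2,p4,p5}} W56={{p2,p3},{p2,p3,p4}}
  W235={{p1,p3,p4}} W246={{p1,p2,p5}} W346={{p2,p4,p5}} W356={{p2,p3,p4}}
C dims 6,10,4; δ0: rk 5, SNF 1^5; δ1: rk 4, SNF 1^4
Ȟ^0: (6−5)−0=1 ⇒ Z
Ȟ^1: (10−4)−5=1 ⇒ Z
Ȟ^2: (4−0)−4=0 ⇒ 0

Ȟ^0 = Z,  Ȟ^1 = Z,  Ȟ^2 = 0


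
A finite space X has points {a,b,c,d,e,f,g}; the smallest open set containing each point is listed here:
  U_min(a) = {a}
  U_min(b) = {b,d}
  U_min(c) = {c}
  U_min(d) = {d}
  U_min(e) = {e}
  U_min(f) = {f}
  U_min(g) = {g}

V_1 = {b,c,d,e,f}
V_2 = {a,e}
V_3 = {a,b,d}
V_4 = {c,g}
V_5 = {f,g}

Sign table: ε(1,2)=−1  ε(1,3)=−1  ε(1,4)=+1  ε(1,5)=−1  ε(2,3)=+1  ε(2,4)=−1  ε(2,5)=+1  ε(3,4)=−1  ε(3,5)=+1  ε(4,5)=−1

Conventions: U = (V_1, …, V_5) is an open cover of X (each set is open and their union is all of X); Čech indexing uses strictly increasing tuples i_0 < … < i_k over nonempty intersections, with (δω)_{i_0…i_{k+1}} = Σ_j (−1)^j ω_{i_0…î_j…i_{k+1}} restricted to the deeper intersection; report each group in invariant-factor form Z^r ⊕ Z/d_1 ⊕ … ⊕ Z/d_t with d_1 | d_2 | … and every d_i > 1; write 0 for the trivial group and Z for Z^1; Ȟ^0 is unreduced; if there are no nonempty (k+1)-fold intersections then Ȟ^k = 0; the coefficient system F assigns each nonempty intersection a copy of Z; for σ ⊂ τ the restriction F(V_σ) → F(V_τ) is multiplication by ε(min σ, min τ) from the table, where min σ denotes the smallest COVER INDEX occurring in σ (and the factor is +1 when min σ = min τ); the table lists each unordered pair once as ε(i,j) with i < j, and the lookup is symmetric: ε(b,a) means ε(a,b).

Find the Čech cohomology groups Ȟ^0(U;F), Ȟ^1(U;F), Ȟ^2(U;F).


Ȟ^0 = Z, Ȟ^1 = Z^2, Ȟ^2 = 0

intersection data:
  V12={e} V13={b,d} V14={c} V15={f} V23={a} V45={g}
C dims 5,6; δ0: rk 4, SNF 1^4
Ȟ^0 = (5 − 4) − 0 = 1, so Ȟ^0 ≅ Z
Ȟ^1 = (6 − 0) − 4 = 2, so Ȟ^1 ≅ Z^2
Ȟ^2 = (0 − 0) − 0 = 0, so Ȟ^2 ≅ 0


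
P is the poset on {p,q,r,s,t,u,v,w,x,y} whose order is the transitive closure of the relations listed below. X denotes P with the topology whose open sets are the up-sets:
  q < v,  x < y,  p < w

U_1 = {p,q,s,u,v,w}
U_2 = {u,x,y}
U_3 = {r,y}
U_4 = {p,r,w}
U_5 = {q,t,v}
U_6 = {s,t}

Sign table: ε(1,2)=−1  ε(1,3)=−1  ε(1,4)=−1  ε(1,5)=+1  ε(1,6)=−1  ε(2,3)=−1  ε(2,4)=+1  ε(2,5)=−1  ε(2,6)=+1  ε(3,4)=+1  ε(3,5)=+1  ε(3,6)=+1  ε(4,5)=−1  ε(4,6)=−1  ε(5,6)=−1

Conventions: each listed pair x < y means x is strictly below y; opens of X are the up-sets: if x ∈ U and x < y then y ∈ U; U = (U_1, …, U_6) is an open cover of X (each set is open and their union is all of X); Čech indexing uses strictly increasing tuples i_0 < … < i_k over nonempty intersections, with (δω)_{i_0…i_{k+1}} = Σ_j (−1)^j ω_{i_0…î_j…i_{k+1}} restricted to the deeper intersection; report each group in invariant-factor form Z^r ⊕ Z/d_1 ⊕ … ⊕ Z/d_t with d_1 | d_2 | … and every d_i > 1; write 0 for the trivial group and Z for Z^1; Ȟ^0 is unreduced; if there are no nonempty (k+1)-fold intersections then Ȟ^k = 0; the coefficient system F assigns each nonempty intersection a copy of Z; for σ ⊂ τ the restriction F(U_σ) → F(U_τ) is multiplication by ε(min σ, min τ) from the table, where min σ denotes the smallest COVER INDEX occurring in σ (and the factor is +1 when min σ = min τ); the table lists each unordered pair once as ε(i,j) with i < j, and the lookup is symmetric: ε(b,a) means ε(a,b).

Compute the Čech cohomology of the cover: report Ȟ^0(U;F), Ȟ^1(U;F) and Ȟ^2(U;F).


cover nerve:
  U12={u} U14={p,w} U15={q,v} U16={s} U23={y} U34={r} U56={t}
C dims 6,7; δ0: rk 6, SNF 1^5·2
Ȟ^0: (6−6)−0=0 ⇒ 0
Ȟ^1: (7−0)−6=1 plus torsion [2] ⇒ Z ⊕ Z/2
Ȟ^2: (0−0)−0=0 ⇒ 0

Ȟ^0 ≅ 0, Ȟ^1 ≅ Z ⊕ Z/2, Ȟ^2 ≅ 0
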